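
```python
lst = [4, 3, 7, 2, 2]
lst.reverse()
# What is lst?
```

[2, 2, 7, 3, 4]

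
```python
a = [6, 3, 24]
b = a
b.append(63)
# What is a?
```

After line 1: a = [6, 3, 24]
After line 2 (b = a is an alias, same object): a = [6, 3, 24], b = [6, 3, 24]
After line 3 (b.append mutates the shared list): a = [6, 3, 24, 63], b = [6, 3, 24, 63]

[6, 3, 24, 63]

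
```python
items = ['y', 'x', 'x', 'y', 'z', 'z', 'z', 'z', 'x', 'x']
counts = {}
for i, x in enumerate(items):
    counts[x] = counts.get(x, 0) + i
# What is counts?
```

Initial: counts = {}, items = ['y', 'x', 'x', 'y', 'z', 'z', 'z', 'z', 'x', 'x']
i=0, x='y': counts = {'y': 0}
i=1, x='x': counts = {'y': 0, 'x': 1}
i=2, x='x': counts = {'y': 0, 'x': 3}
i=3, x='y': counts = {'y': 3, 'x': 3}
i=4, x='z': counts = {'y': 3, 'x': 3, 'z': 4}
i=5, x='z': counts = {'y': 3, 'x': 3, 'z': 9}
i=6, x='z': counts = {'y': 3, 'x': 3, 'z': 15}
i=7, x='z': counts = {'y': 3, 'x': 3, 'z': 22}
i=8, x='x': counts = {'y': 3, 'x': 11, 'z': 22}
i=9, x='x': counts = {'y': 3, 'x': 20, 'z': 22}

{'y': 3, 'x': 20, 'z': 22}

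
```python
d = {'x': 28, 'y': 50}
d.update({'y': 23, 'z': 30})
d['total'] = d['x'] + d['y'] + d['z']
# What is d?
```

After line 1: d = {'x': 28, 'y': 50}
After line 2 (y overwritten, z added): d = {'x': 28, 'y': 23, 'z': 30}
After line 3 (total = 28 + 23 + 30 = 81): d = {'x': 28, 'y': 23, 'z': 30, 'total': 81}

{'x': 28, 'y': 23, 'z': 30, 'total': 81}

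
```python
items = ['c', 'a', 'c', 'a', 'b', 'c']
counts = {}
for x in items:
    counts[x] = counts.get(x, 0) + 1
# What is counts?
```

Initial: counts = {}, items = ['c', 'a', 'c', 'a', 'b', 'c']
See 'c': counts = {'c': 1}
See 'a': counts = {'c': 1, 'a': 1}
See 'c': counts = {'c': 2, 'a': 1}
See 'a': counts = {'c': 2, 'a': 2}
See 'b': counts = {'c': 2, 'a': 2, 'b': 1}
See 'c': counts = {'c': 3, 'a': 2, 'b': 1}

{'c': 3, 'a': 2, 'b': 1}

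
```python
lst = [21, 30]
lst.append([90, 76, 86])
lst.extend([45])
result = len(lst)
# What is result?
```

After line 1: lst = [21, 30]
After line 2 (append adds [90, 76, 86] as single element): lst = [21, 30, [90, 76, 86]]
After line 3 (extend unpacks [45], adds 45): lst = [21, 30, [90, 76, 86], 45]
After line 4: result = len(lst) = 4

4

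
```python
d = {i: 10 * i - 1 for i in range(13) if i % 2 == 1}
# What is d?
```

{1: 9, 3: 29, 5: 49, 7: 69, 9: 89, 11: 109}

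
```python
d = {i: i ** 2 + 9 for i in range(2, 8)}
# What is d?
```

{2: 13, 3: 18, 4: 25, 5: 34, 6: 45, 7: 58}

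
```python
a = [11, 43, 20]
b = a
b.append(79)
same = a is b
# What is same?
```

After line 1: a = [11, 43, 20]
After line 2 (b = a is an alias, same object): a = [11, 43, 20], b = [11, 43, 20]
After line 3 (b.append mutates the shared list): a = [11, 43, 20, 79], b = [11, 43, 20, 79]
After line 4 (same = a is b; same object -> True): same = True

True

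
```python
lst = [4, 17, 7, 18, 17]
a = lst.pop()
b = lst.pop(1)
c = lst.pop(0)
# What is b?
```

After line 1: lst = [4, 17, 7, 18, 17]
After line 2 (pop() -> a = 17): lst = [4, 17, 7, 18]
After line 3 (pop(1) -> b = 17): lst = [4, 7, 18]
After line 4 (pop(0) -> c = 4): lst = [7, 18]

17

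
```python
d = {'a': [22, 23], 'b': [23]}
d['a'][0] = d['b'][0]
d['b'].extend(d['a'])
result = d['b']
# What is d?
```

After line 1: d = {'a': [22, 23], 'b': [23]}
After line 2 (a[0] = b[0] = 23): d = {'a': [23, 23], 'b': [23]}
After line 3 (b.extend(a) appends [23, 23]): d = {'a': [23, 23], 'b': [23, 23, 23]}
After line 4: result = d['b'] = [23, 23, 23]

{'a': [23, 23], 'b': [23, 23, 23]}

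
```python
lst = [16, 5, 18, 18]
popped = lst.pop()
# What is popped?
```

18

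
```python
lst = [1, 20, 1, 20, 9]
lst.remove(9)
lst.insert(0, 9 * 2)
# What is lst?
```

After line 1: lst = [1, 20, 1, 20, 9]
After line 2 (remove first 9): lst = [1, 20, 1, 20]
After line 3 (insert 18 at index 0): lst = [18, 1, 20, 1, 20]

[18, 1, 20, 1, 20]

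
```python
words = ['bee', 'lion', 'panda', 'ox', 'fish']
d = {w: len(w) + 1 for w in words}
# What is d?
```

{'bee': 4, 'lion': 5, 'panda': 6, 'ox': 3, 'fish': 5}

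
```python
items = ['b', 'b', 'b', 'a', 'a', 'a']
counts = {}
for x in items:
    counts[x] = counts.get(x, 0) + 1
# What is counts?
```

Initial: counts = {}, items = ['b', 'b', 'b', 'a', 'a', 'a']
See 'b': counts = {'b': 1}
See 'b': counts = {'b': 2}
See 'b': counts = {'b': 3}
See 'a': counts = {'b': 3, 'a': 1}
See 'a': counts = {'b': 3, 'a': 2}
See 'a': counts = {'b': 3, 'a': 3}

{'b': 3, 'a': 3}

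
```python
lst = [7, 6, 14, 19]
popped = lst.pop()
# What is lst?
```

[7, 6, 14]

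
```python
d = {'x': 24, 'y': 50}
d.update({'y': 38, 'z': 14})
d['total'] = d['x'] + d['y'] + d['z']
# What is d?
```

After line 1: d = {'x': 24, 'y': 50}
After line 2 (y overwritten, z added): d = {'x': 24, 'y': 38, 'z': 14}
After line 3 (total = 24 + 38 + 14 = 76): d = {'x': 24, 'y': 38, 'z': 14, 'total': 76}

{'x': 24, 'y': 38, 'z': 14, 'total': 76}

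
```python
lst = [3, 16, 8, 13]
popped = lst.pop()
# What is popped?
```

13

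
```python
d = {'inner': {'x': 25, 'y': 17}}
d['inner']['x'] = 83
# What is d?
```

After line 1: d = {'inner': {'x': 25, 'y': 17}}
After line 2 (inner x overwritten): d = {'inner': {'x': 83, 'y': 17}}

{'inner': {'x': 83, 'y': 17}}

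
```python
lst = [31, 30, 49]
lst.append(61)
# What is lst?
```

[31, 30, 49, 61]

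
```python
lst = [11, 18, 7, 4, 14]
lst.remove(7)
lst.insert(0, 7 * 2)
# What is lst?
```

After line 1: lst = [11, 18, 7, 4, 14]
After line 2 (remove first 7): lst = [11, 18, 4, 14]
After line 3 (insert 14 at index 0): lst = [14, 11, 18, 4, 14]

[14, 11, 18, 4, 14]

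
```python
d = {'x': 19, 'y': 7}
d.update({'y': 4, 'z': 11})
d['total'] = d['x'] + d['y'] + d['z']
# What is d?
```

After line 1: d = {'x': 19, 'y': 7}
After line 2 (y overwritten, z added): d = {'x': 19, 'y': 4, 'z': 11}
After line 3 (total = 19 + 4 + 11 = 34): d = {'x': 19, 'y': 4, 'z': 11, 'total': 34}

{'x': 19, 'y': 4, 'z': 11, 'total': 34}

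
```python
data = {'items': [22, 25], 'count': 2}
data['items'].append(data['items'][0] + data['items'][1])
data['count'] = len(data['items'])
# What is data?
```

After line 1: data = {'items': [22, 25], 'count': 2}
After line 2 (append 22 + 25 = 47): data = {'items': [22, 25, 47], 'count': 2}
After line 3 (count = len(items) = 3): data = {'items': [22, 25, 47], 'count': 3}

{'items': [22, 25, 47], 'count': 3}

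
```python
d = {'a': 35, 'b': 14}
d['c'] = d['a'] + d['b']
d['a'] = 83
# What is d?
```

After line 1: d = {'a': 35, 'b': 14}
After line 2 (d['c'] = 35 + 14): d = {'a': 35, 'b': 14, 'c': 49}
After line 3: d = {'a': 83, 'b': 14, 'c': 49}

{'a': 83, 'b': 14, 'c': 49}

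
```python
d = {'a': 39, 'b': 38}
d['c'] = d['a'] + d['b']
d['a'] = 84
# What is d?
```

After line 1: d = {'a': 39, 'b': 38}
After line 2 (d['c'] = 39 + 38): d = {'a': 39, 'b': 38, 'c': 77}
After line 3: d = {'a': 84, 'b': 38, 'c': 77}

{'a': 84, 'b': 38, 'c': 77}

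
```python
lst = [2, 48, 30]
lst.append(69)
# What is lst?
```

[2, 48, 30, 69]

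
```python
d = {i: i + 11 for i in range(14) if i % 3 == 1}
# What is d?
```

{1: 12, 4: 15, 7: 18, 10: 21, 13: 24}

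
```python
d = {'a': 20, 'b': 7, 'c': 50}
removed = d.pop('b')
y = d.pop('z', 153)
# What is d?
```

After line 1: d = {'a': 20, 'b': 7, 'c': 50}
After line 2 (pop 'b' returns 7): d = {'a': 20, 'c': 50}, removed = 7
After line 3 (pop 'z' missing, returns default 153): d = {'a': 20, 'c': 50}, y = 153

{'a': 20, 'c': 50}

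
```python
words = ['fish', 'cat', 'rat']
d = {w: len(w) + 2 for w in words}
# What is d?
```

{'fish': 6, 'cat': 5, 'rat': 5}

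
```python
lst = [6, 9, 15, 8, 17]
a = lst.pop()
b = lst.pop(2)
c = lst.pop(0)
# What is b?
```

After line 1: lst = [6, 9, 15, 8, 17]
After line 2 (pop() -> a = 17): lst = [6, 9, 15, 8]
After line 3 (pop(2) -> b = 15): lst = [6, 9, 8]
After line 4 (pop(0) -> c = 6): lst = [9, 8]

15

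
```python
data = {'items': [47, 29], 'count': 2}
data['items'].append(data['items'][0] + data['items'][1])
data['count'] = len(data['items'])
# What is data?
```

After line 1: data = {'items': [47, 29], 'count': 2}
After line 2 (append 47 + 29 = 76): data = {'items': [47, 29, 76], 'count': 2}
After line 3 (count = len(items) = 3): data = {'items': [47, 29, 76], 'count': 3}

{'items': [47, 29, 76], 'count': 3}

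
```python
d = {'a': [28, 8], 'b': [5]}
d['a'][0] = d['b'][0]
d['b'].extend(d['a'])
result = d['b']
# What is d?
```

After line 1: d = {'a': [28, 8], 'b': [5]}
After line 2 (a[0] = b[0] = 5): d = {'a': [5, 8], 'b': [5]}
After line 3 (b.extend(a) appends [5, 8]): d = {'a': [5, 8], 'b': [5, 5, 8]}
After line 4: result = d['b'] = [5, 5, 8]

{'a': [5, 8], 'b': [5, 5, 8]}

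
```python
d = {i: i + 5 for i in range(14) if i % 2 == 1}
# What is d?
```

{1: 6, 3: 8, 5: 10, 7: 12, 9: 14, 11: 16, 13: 18}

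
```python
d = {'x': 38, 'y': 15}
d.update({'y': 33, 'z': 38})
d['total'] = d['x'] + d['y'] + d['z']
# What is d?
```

After line 1: d = {'x': 38, 'y': 15}
After line 2 (y overwritten, z added): d = {'x': 38, 'y': 33, 'z': 38}
After line 3 (total = 38 + 33 + 38 = 109): d = {'x': 38, 'y': 33, 'z': 38, 'total': 109}

{'x': 38, 'y': 33, 'z': 38, 'total': 109}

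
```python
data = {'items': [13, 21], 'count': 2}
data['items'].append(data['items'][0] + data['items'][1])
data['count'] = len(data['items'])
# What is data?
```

After line 1: data = {'items': [13, 21], 'count': 2}
After line 2 (append 13 + 21 = 34): data = {'items': [13, 21, 34], 'count': 2}
After line 3 (count = len(items) = 3): data = {'items': [13, 21, 34], 'count': 3}

{'items': [13, 21, 34], 'count': 3}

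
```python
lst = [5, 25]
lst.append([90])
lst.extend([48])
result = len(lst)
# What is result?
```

After line 1: lst = [5, 25]
After line 2 (append adds [90] as single element): lst = [5, 25, [90]]
After line 3 (extend unpacks [48], adds 48): lst = [5, 25, [90], 48]
After line 4: result = len(lst) = 4

4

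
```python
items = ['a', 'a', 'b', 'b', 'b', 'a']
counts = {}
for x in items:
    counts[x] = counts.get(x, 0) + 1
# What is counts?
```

Initial: counts = {}, items = ['a', 'a', 'b', 'b', 'b', 'a']
See 'a': counts = {'a': 1}
See 'a': counts = {'a': 2}
See 'b': counts = {'a': 2, 'b': 1}
See 'b': counts = {'a': 2, 'b': 2}
See 'b': counts = {'a': 2, 'b': 3}
See 'a': counts = {'a': 3, 'b': 3}

{'a': 3, 'b': 3}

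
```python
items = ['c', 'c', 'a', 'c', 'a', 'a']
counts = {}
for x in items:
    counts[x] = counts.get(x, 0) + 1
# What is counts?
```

Initial: counts = {}, items = ['c', 'c', 'a', 'c', 'a', 'a']
See 'c': counts = {'c': 1}
See 'c': counts = {'c': 2}
See 'a': counts = {'c': 2, 'a': 1}
See 'c': counts = {'c': 3, 'a': 1}
See 'a': counts = {'c': 3, 'a': 2}
See 'a': counts = {'c': 3, 'a': 3}

{'c': 3, 'a': 3}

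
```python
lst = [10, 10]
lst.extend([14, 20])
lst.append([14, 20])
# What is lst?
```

After line 1: lst = [10, 10]
After line 2 (extend unpacks [14, 20]): lst = [10, 10, 14, 20]
After line 3 (append adds [14, 20] as single element): lst = [10, 10, 14, 20, [14, 20]]

[10, 10, 14, 20, [14, 20]]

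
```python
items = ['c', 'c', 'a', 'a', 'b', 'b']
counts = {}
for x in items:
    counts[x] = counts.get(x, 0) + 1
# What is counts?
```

Initial: counts = {}, items = ['c', 'c', 'a', 'a', 'b', 'b']
See 'c': counts = {'c': 1}
See 'c': counts = {'c': 2}
See 'a': counts = {'c': 2, 'a': 1}
See 'a': counts = {'c': 2, 'a': 2}
See 'b': counts = {'c': 2, 'a': 2, 'b': 1}
See 'b': counts = {'c': 2, 'a': 2, 'b': 2}

{'c': 2, 'a': 2, 'b': 2}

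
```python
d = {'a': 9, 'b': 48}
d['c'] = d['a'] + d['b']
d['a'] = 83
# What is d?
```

After line 1: d = {'a': 9, 'b': 48}
After line 2 (d['c'] = 9 + 48): d = {'a': 9, 'b': 48, 'c': 57}
After line 3: d = {'a': 83, 'b': 48, 'c': 57}

{'a': 83, 'b': 48, 'c': 57}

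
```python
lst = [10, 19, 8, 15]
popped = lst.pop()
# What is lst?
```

[10, 19, 8]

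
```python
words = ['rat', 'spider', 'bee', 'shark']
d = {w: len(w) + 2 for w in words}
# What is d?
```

{'rat': 5, 'spider': 8, 'bee': 5, 'shark': 7}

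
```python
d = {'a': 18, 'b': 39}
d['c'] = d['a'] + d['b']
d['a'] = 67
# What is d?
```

After line 1: d = {'a': 18, 'b': 39}
After line 2 (d['c'] = 18 + 39): d = {'a': 18, 'b': 39, 'c': 57}
After line 3: d = {'a': 67, 'b': 39, 'c': 57}

{'a': 67, 'b': 39, 'c': 57}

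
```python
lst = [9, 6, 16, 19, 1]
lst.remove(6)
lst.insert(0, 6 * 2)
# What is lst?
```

After line 1: lst = [9, 6, 16, 19, 1]
After line 2 (remove first 6): lst = [9, 16, 19, 1]
After line 3 (insert 12 at index 0): lst = [12, 9, 16, 19, 1]

[12, 9, 16, 19, 1]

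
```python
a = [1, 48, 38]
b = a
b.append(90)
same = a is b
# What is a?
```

After line 1: a = [1, 48, 38]
After line 2 (b = a is an alias, same object): a = [1, 48, 38], b = [1, 48, 38]
After line 3 (b.append mutates the shared list): a = [1, 48, 38, 90], b = [1, 48, 38, 90]
After line 4 (same = a is b; same object -> True): same = True

[1, 48, 38, 90]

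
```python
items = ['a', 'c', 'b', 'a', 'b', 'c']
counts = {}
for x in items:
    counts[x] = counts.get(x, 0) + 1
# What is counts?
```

Initial: counts = {}, items = ['a', 'c', 'b', 'a', 'b', 'c']
See 'a': counts = {'a': 1}
See 'c': counts = {'a': 1, 'c': 1}
See 'b': counts = {'a': 1, 'c': 1, 'b': 1}
See 'a': counts = {'a': 2, 'c': 1, 'b': 1}
See 'b': counts = {'a': 2, 'c': 1, 'b': 2}
See 'c': counts = {'a': 2, 'c': 2, 'b': 2}

{'a': 2, 'c': 2, 'b': 2}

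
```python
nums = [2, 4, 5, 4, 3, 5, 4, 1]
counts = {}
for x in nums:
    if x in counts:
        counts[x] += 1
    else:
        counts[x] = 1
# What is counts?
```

Initial: counts = {}, nums = [2, 4, 5, 4, 3, 5, 4, 1]
See 2: counts = {2: 1}
See 4: counts = {2: 1, 4: 1}
See 5: counts = {2: 1, 4: 1, 5: 1}
See 4: counts = {2: 1, 4: 2, 5: 1}
See 3: counts = {2: 1, 4: 2, 5: 1, 3: 1}
See 5: counts = {2: 1, 4: 2, 5: 2, 3: 1}
See 4: counts = {2: 1, 4: 3, 5: 2, 3: 1}
See 1: counts = {2: 1, 4: 3, 5: 2, 3: 1, 1: 1}

{2: 1, 4: 3, 5: 2, 3: 1, 1: 1}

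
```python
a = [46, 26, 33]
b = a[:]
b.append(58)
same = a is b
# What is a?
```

After line 1: a = [46, 26, 33]
After line 2 (b = a[:] is a shallow copy, new object): a = [46, 26, 33], b = [46, 26, 33]
After line 3 (append only mutates b): a = [46, 26, 33], b = [46, 26, 33, 58]
After line 4 (same = a is b; different objects -> False): same = False

[46, 26, 33]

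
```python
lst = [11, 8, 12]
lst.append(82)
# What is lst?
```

[11, 8, 12, 82]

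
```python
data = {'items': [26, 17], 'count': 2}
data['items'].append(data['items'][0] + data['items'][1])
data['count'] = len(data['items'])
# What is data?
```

After line 1: data = {'items': [26, 17], 'count': 2}
After line 2 (append 26 + 17 = 43): data = {'items': [26, 17, 43], 'count': 2}
After line 3 (count = len(items) = 3): data = {'items': [26, 17, 43], 'count': 3}

{'items': [26, 17, 43], 'count': 3}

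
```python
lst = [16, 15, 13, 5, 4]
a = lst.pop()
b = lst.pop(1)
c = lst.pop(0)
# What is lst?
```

After line 1: lst = [16, 15, 13, 5, 4]
After line 2 (pop() -> a = 4): lst = [16, 15, 13, 5]
After line 3 (pop(1) -> b = 15): lst = [16, 13, 5]
After line 4 (pop(0) -> c = 16): lst = [13, 5]

[13, 5]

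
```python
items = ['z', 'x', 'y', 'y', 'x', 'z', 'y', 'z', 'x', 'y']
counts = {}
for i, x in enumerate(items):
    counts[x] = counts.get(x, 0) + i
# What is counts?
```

Initial: counts = {}, items = ['z', 'x', 'y', 'y', 'x', 'z', 'y', 'z', 'x', 'y']
i=0, x='z': counts = {'z': 0}
i=1, x='x': counts = {'z': 0, 'x': 1}
i=2, x='y': counts = {'z': 0, 'x': 1, 'y': 2}
i=3, x='y': counts = {'z': 0, 'x': 1, 'y': 5}
i=4, x='x': counts = {'z': 0, 'x': 5, 'y': 5}
i=5, x='z': counts = {'z': 5, 'x': 5, 'y': 5}
i=6, x='y': counts = {'z': 5, 'x': 5, 'y': 11}
i=7, x='z': counts = {'z': 12, 'x': 5, 'y': 11}
i=8, x='x': counts = {'z': 12, 'x': 13, 'y': 11}
i=9, x='y': counts = {'z': 12, 'x': 13, 'y': 20}

{'z': 12, 'x': 13, 'y': 20}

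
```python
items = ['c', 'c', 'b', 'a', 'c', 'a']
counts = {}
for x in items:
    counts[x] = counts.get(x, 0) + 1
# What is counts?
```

Initial: counts = {}, items = ['c', 'c', 'b', 'a', 'c', 'a']
See 'c': counts = {'c': 1}
See 'c': counts = {'c': 2}
See 'b': counts = {'c': 2, 'b': 1}
See 'a': counts = {'c': 2, 'b': 1, 'a': 1}
See 'c': counts = {'c': 3, 'b': 1, 'a': 1}
See 'a': counts = {'c': 3, 'b': 1, 'a': 2}

{'c': 3, 'b': 1, 'a': 2}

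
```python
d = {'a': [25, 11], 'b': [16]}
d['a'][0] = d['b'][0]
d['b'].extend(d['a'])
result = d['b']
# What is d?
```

After line 1: d = {'a': [25, 11], 'b': [16]}
After line 2 (a[0] = b[0] = 16): d = {'a': [16, 11], 'b': [16]}
After line 3 (b.extend(a) appends [16, 11]): d = {'a': [16, 11], 'b': [16, 16, 11]}
After line 4: result = d['b'] = [16, 16, 11]

{'a': [16, 11], 'b': [16, 16, 11]}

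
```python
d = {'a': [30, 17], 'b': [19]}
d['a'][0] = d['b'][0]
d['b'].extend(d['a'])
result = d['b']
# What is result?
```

After line 1: d = {'a': [30, 17], 'b': [19]}
After line 2 (a[0] = b[0] = 19): d = {'a': [19, 17], 'b': [19]}
After line 3 (b.extend(a) appends [19, 17]): d = {'a': [19, 17], 'b': [19, 19, 17]}
After line 4: result = d['b'] = [19, 19, 17]

[19, 19, 17]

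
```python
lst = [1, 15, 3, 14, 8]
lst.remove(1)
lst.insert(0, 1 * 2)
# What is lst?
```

After line 1: lst = [1, 15, 3, 14, 8]
After line 2 (remove first 1): lst = [15, 3, 14, 8]
After line 3 (insert 2 at index 0): lst = [2, 15, 3, 14, 8]

[2, 15, 3, 14, 8]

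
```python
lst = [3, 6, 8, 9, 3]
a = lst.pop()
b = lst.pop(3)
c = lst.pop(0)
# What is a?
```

After line 1: lst = [3, 6, 8, 9, 3]
After line 2 (pop() -> a = 3): lst = [3, 6, 8, 9]
After line 3 (pop(3) -> b = 9): lst = [3, 6, 8]
After line 4 (pop(0) -> c = 3): lst = [6, 8]

3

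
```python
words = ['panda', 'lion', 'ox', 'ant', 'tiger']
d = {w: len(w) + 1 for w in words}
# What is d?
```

{'panda': 6, 'lion': 5, 'ox': 3, 'ant': 4, 'tiger': 6}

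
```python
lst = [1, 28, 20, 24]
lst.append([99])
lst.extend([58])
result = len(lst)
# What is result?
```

After line 1: lst = [1, 28, 20, 24]
After line 2 (append adds [99] as single element): lst = [1, 28, 20, 24, [99]]
After line 3 (extend unpacks [58], adds 58): lst = [1, 28, 20, 24, [99], 58]
After line 4: result = len(lst) = 6

6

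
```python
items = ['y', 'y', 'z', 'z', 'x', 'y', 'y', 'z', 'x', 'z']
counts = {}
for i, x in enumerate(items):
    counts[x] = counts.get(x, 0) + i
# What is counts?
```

Initial: counts = {}, items = ['y', 'y', 'z', 'z', 'x', 'y', 'y', 'z', 'x', 'z']
i=0, x='y': counts = {'y': 0}
i=1, x='y': counts = {'y': 1}
i=2, x='z': counts = {'y': 1, 'z': 2}
i=3, x='z': counts = {'y': 1, 'z': 5}
i=4, x='x': counts = {'y': 1, 'z': 5, 'x': 4}
i=5, x='y': counts = {'y': 6, 'z': 5, 'x': 4}
i=6, x='y': counts = {'y': 12, 'z': 5, 'x': 4}
i=7, x='z': counts = {'y': 12, 'z': 12, 'x': 4}
i=8, x='x': counts = {'y': 12, 'z': 12, 'x': 12}
i=9, x='z': counts = {'y': 12, 'z': 21, 'x': 12}

{'y': 12, 'z': 21, 'x': 12}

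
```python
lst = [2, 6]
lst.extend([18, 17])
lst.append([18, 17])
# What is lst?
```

After line 1: lst = [2, 6]
After line 2 (extend unpacks [18, 17]): lst = [2, 6, 18, 17]
After line 3 (append adds [18, 17] as single element): lst = [2, 6, 18, 17, [18, 17]]

[2, 6, 18, 17, [18, 17]]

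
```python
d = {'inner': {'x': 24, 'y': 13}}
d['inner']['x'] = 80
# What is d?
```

After line 1: d = {'inner': {'x': 24, 'y': 13}}
After line 2 (inner x overwritten): d = {'inner': {'x': 80, 'y': 13}}

{'inner': {'x': 80, 'y': 13}}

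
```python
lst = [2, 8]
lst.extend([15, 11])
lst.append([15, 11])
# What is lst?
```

After line 1: lst = [2, 8]
After line 2 (extend unpacks [15, 11]): lst = [2, 8, 15, 11]
After line 3 (append adds [15, 11] as single element): lst = [2, 8, 15, 11, [15, 11]]

[2, 8, 15, 11, [15, 11]]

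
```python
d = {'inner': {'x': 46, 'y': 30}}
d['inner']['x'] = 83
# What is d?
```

After line 1: d = {'inner': {'x': 46, 'y': 30}}
After line 2 (inner x overwritten): d = {'inner': {'x': 83, 'y': 30}}

{'inner': {'x': 83, 'y': 30}}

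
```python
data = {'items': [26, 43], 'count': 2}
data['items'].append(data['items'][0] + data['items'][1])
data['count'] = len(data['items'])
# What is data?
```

After line 1: data = {'items': [26, 43], 'count': 2}
After line 2 (append 26 + 43 = 69): data = {'items': [26, 43, 69], 'count': 2}
After line 3 (count = len(items) = 3): data = {'items': [26, 43, 69], 'count': 3}

{'items': [26, 43, 69], 'count': 3}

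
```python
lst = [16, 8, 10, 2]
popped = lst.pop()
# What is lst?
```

[16, 8, 10]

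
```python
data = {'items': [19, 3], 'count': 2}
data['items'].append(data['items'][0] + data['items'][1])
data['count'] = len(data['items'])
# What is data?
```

After line 1: data = {'items': [19, 3], 'count': 2}
After line 2 (append 19 + 3 = 22): data = {'items': [19, 3, 22], 'count': 2}
After line 3 (count = len(items) = 3): data = {'items': [19, 3, 22], 'count': 3}

{'items': [19, 3, 22], 'count': 3}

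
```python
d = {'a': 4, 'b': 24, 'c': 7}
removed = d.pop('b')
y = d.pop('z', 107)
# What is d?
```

After line 1: d = {'a': 4, 'b': 24, 'c': 7}
After line 2 (pop 'b' returns 24): d = {'a': 4, 'c': 7}, removed = 24
After line 3 (pop 'z' missing, returns default 107): d = {'a': 4, 'c': 7}, y = 107

{'a': 4, 'c': 7}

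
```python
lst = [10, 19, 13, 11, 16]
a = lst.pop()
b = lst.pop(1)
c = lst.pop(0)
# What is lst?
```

After line 1: lst = [10, 19, 13, 11, 16]
After line 2 (pop() -> a = 16): lst = [10, 19, 13, 11]
After line 3 (pop(1) -> b = 19): lst = [10, 13, 11]
After line 4 (pop(0) -> c = 10): lst = [13, 11]

[13, 11]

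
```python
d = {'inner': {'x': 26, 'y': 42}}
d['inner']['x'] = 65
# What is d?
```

After line 1: d = {'inner': {'x': 26, 'y': 42}}
After line 2 (inner x overwritten): d = {'inner': {'x': 65, 'y': 42}}

{'inner': {'x': 65, 'y': 42}}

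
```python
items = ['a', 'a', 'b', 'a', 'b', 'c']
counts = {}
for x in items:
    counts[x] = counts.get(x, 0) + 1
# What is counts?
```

Initial: counts = {}, items = ['a', 'a', 'b', 'a', 'b', 'c']
See 'a': counts = {'a': 1}
See 'a': counts = {'a': 2}
See 'b': counts = {'a': 2, 'b': 1}
See 'a': counts = {'a': 3, 'b': 1}
See 'b': counts = {'a': 3, 'b': 2}
See 'c': counts = {'a': 3, 'b': 2, 'c': 1}

{'a': 3, 'b': 2, 'c': 1}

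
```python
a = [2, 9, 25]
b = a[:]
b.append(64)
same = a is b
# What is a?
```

After line 1: a = [2, 9, 25]
After line 2 (b = a[:] is a shallow copy, new object): a = [2, 9, 25], b = [2, 9, 25]
After line 3 (append only mutates b): a = [2, 9, 25], b = [2, 9, 25, 64]
After line 4 (same = a is b; different objects -> False): same = False

[2, 9, 25]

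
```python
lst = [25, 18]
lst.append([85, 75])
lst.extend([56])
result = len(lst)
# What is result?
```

After line 1: lst = [25, 18]
After line 2 (append adds [85, 75] as single element): lst = [25, 18, [85, 75]]
After line 3 (extend unpacks [56], adds 56): lst = [25, 18, [85, 75], 56]
After line 4: result = len(lst) = 4

4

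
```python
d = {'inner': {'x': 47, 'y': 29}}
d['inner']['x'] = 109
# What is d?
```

After line 1: d = {'inner': {'x': 47, 'y': 29}}
After line 2 (inner x overwritten): d = {'inner': {'x': 109, 'y': 29}}

{'inner': {'x': 109, 'y': 29}}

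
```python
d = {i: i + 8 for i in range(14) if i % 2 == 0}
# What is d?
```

{0: 8, 2: 10, 4: 12, 6: 14, 8: 16, 10: 18, 12: 20}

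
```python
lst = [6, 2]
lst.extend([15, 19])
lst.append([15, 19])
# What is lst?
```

After line 1: lst = [6, 2]
After line 2 (extend unpacks [15, 19]): lst = [6, 2, 15, 19]
After line 3 (append adds [15, 19] as single element): lst = [6, 2, 15, 19, [15, 19]]

[6, 2, 15, 19, [15, 19]]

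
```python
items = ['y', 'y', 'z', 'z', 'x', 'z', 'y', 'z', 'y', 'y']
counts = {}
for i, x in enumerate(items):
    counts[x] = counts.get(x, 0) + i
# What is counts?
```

Initial: counts = {}, items = ['y', 'y', 'z', 'z', 'x', 'z', 'y', 'z', 'y', 'y']
i=0, x='y': counts = {'y': 0}
i=1, x='y': counts = {'y': 1}
i=2, x='z': counts = {'y': 1, 'z': 2}
i=3, x='z': counts = {'y': 1, 'z': 5}
i=4, x='x': counts = {'y': 1, 'z': 5, 'x': 4}
i=5, x='z': counts = {'y': 1, 'z': 10, 'x': 4}
i=6, x='y': counts = {'y': 7, 'z': 10, 'x': 4}
i=7, x='z': counts = {'y': 7, 'z': 17, 'x': 4}
i=8, x='y': counts = {'y': 15, 'z': 17, 'x': 4}
i=9, x='y': counts = {'y': 24, 'z': 17, 'x': 4}

{'y': 24, 'z': 17, 'x': 4}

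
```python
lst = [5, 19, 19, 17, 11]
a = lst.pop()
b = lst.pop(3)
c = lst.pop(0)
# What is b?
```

After line 1: lst = [5, 19, 19, 17, 11]
After line 2 (pop() -> a = 11): lst = [5, 19, 19, 17]
After line 3 (pop(3) -> b = 17): lst = [5, 19, 19]
After line 4 (pop(0) -> c = 5): lst = [19, 19]

17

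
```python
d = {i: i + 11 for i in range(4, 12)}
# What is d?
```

{4: 15, 5: 16, 6: 17, 7: 18, 8: 19, 9: 20, 10: 21, 11: 22}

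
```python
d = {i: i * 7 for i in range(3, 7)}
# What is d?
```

{3: 21, 4: 28, 5: 35, 6: 42}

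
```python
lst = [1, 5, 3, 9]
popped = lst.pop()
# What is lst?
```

[1, 5, 3]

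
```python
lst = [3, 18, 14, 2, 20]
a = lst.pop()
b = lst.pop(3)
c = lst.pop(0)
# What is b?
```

After line 1: lst = [3, 18, 14, 2, 20]
After line 2 (pop() -> a = 20): lst = [3, 18, 14, 2]
After line 3 (pop(3) -> b = 2): lst = [3, 18, 14]
After line 4 (pop(0) -> c = 3): lst = [18, 14]

2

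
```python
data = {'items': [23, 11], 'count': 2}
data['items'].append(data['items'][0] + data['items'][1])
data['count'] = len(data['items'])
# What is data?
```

After line 1: data = {'items': [23, 11], 'count': 2}
After line 2 (append 23 + 11 = 34): data = {'items': [23, 11, 34], 'count': 2}
After line 3 (count = len(items) = 3): data = {'items': [23, 11, 34], 'count': 3}

{'items': [23, 11, 34], 'count': 3}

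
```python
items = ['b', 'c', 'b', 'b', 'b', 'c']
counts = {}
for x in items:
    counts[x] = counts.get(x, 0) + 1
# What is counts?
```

Initial: counts = {}, items = ['b', 'c', 'b', 'b', 'b', 'c']
See 'b': counts = {'b': 1}
See 'c': counts = {'b': 1, 'c': 1}
See 'b': counts = {'b': 2, 'c': 1}
See 'b': counts = {'b': 3, 'c': 1}
See 'b': counts = {'b': 4, 'c': 1}
See 'c': counts = {'b': 4, 'c': 2}

{'b': 4, 'c': 2}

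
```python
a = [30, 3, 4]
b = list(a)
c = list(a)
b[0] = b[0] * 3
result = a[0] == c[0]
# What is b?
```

After line 1: a = [30, 3, 4]
After line 2 (b = list(a), copy): a = [30, 3, 4], b = [30, 3, 4]
After line 3 (c = list(a) is a copy, new object): c = [30, 3, 4]
After line 4 (b[0] = 30 * 3 = 90; only b mutates (copy)): a = [30, 3, 4], b = [90, 3, 4], c = [30, 3, 4]
After line 5 (a[0] = 30, c[0] = 30; result = True)

[90, 3, 4]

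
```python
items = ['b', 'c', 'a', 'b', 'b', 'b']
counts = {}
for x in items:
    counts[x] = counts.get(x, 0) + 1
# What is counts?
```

Initial: counts = {}, items = ['b', 'c', 'a', 'b', 'b', 'b']
See 'b': counts = {'b': 1}
See 'c': counts = {'b': 1, 'c': 1}
See 'a': counts = {'b': 1, 'c': 1, 'a': 1}
See 'b': counts = {'b': 2, 'c': 1, 'a': 1}
See 'b': counts = {'b': 3, 'c': 1, 'a': 1}
See 'b': counts = {'b': 4, 'c': 1, 'a': 1}

{'b': 4, 'c': 1, 'a': 1}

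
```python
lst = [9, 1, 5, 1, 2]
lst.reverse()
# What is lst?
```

[2, 1, 5, 1, 9]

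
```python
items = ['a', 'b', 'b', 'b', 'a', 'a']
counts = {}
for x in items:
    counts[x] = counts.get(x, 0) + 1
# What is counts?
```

Initial: counts = {}, items = ['a', 'b', 'b', 'b', 'a', 'a']
See 'a': counts = {'a': 1}
See 'b': counts = {'a': 1, 'b': 1}
See 'b': counts = {'a': 1, 'b': 2}
See 'b': counts = {'a': 1, 'b': 3}
See 'a': counts = {'a': 2, 'b': 3}
See 'a': counts = {'a': 3, 'b': 3}

{'a': 3, 'b': 3}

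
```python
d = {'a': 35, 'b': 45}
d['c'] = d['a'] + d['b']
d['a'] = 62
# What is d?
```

After line 1: d = {'a': 35, 'b': 45}
After line 2 (d['c'] = 35 + 45): d = {'a': 35, 'b': 45, 'c': 80}
After line 3: d = {'a': 62, 'b': 45, 'c': 80}

{'a': 62, 'b': 45, 'c': 80}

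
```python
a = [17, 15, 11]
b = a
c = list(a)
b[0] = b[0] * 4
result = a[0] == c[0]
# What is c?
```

After line 1: a = [17, 15, 11]
After line 2 (b = a, alias): a = [17, 15, 11], b = [17, 15, 11]
After line 3 (c = list(a) is a copy, new object): c = [17, 15, 11]
After line 4 (b[0] = 17 * 4 = 68; mutates shared a/b): a = b = [68, 15, 11], c = [17, 15, 11]
After line 5 (a[0] = 68, c[0] = 17; result = False)

[17, 15, 11]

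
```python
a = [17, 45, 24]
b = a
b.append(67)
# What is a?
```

After line 1: a = [17, 45, 24]
After line 2 (b = a is an alias, same object): a = [17, 45, 24], b = [17, 45, 24]
After line 3 (b.append mutates the shared list): a = [17, 45, 24, 67], b = [17, 45, 24, 67]

[17, 45, 24, 67]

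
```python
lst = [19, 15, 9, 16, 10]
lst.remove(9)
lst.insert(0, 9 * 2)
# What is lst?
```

After line 1: lst = [19, 15, 9, 16, 10]
After line 2 (remove first 9): lst = [19, 15, 16, 10]
After line 3 (insert 18 at index 0): lst = [18, 19, 15, 16, 10]

[18, 19, 15, 16, 10]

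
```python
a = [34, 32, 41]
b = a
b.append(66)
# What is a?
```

After line 1: a = [34, 32, 41]
After line 2 (b = a is an alias, same object): a = [34, 32, 41], b = [34, 32, 41]
After line 3 (b.append mutates the shared list): a = [34, 32, 41, 66], b = [34, 32, 41, 66]

[34, 32, 41, 66]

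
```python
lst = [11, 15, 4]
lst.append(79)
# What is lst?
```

[11, 15, 4, 79]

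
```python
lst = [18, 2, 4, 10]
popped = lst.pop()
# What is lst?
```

[18, 2, 4]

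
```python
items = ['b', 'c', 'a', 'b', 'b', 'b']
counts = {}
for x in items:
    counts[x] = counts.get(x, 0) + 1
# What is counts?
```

Initial: counts = {}, items = ['b', 'c', 'a', 'b', 'b', 'b']
See 'b': counts = {'b': 1}
See 'c': counts = {'b': 1, 'c': 1}
See 'a': counts = {'b': 1, 'c': 1, 'a': 1}
See 'b': counts = {'b': 2, 'c': 1, 'a': 1}
See 'b': counts = {'b': 3, 'c': 1, 'a': 1}
See 'b': counts = {'b': 4, 'c': 1, 'a': 1}

{'b': 4, 'c': 1, 'a': 1}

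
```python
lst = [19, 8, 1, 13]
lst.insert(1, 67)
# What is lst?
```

[19, 67, 8, 1, 13]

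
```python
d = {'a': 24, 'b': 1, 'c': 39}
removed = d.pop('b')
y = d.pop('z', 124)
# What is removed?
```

After line 1: d = {'a': 24, 'b': 1, 'c': 39}
After line 2 (pop 'b' returns 1): d = {'a': 24, 'c': 39}, removed = 1
After line 3 (pop 'z' missing, returns default 124): d = {'a': 24, 'c': 39}, y = 124

1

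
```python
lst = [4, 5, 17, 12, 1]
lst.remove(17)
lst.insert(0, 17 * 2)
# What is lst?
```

After line 1: lst = [4, 5, 17, 12, 1]
After line 2 (remove first 17): lst = [4, 5, 12, 1]
After line 3 (insert 34 at index 0): lst = [34, 4, 5, 12, 1]

[34, 4, 5, 12, 1]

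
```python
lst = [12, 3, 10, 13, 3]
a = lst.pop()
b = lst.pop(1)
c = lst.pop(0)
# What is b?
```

After line 1: lst = [12, 3, 10, 13, 3]
After line 2 (pop() -> a = 3): lst = [12, 3, 10, 13]
After line 3 (pop(1) -> b = 3): lst = [12, 10, 13]
After line 4 (pop(0) -> c = 12): lst = [10, 13]

3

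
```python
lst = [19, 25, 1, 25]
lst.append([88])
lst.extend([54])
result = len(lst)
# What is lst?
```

After line 1: lst = [19, 25, 1, 25]
After line 2 (append adds [88] as single element): lst = [19, 25, 1, 25, [88]]
After line 3 (extend unpacks [54], adds 54): lst = [19, 25, 1, 25, [88], 54]
After line 4: result = len(lst) = 6

[19, 25, 1, 25, [88], 54]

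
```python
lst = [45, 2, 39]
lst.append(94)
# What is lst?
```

[45, 2, 39, 94]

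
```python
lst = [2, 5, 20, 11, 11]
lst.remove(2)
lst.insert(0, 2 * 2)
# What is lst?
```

After line 1: lst = [2, 5, 20, 11, 11]
After line 2 (remove first 2): lst = [5, 20, 11, 11]
After line 3 (insert 4 at index 0): lst = [4, 5, 20, 11, 11]

[4, 5, 20, 11, 11]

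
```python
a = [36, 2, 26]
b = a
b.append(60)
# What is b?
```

After line 1: a = [36, 2, 26]
After line 2 (b = a is an alias, same object): a = [36, 2, 26], b = [36, 2, 26]
After line 3 (b.append mutates the shared list): a = [36, 2, 26, 60], b = [36, 2, 26, 60]

[36, 2, 26, 60]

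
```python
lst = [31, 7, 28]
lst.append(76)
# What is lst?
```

[31, 7, 28, 76]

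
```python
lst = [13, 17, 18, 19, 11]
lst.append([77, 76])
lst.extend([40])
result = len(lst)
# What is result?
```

After line 1: lst = [13, 17, 18, 19, 11]
After line 2 (append adds [77, 76] as single element): lst = [13, 17, 18, 19, 11, [77, 76]]
After line 3 (extend unpacks [40], adds 40): lst = [13, 17, 18, 19, 11, [77, 76], 40]
After line 4: result = len(lst) = 7

7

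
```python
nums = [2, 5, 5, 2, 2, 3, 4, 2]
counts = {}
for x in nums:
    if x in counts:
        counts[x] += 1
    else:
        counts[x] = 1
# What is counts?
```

Initial: counts = {}, nums = [2, 5, 5, 2, 2, 3, 4, 2]
See 2: counts = {2: 1}
See 5: counts = {2: 1, 5: 1}
See 5: counts = {2: 1, 5: 2}
See 2: counts = {2: 2, 5: 2}
See 2: counts = {2: 3, 5: 2}
See 3: counts = {2: 3, 5: 2, 3: 1}
See 4: counts = {2: 3, 5: 2, 3: 1, 4: 1}
See 2: counts = {2: 4, 5: 2, 3: 1, 4: 1}

{2: 4, 5: 2, 3: 1, 4: 1}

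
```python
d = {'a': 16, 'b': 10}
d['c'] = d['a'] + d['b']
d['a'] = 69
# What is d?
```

After line 1: d = {'a': 16, 'b': 10}
After line 2 (d['c'] = 16 + 10): d = {'a': 16, 'b': 10, 'c': 26}
After line 3: d = {'a': 69, 'b': 10, 'c': 26}

{'a': 69, 'b': 10, 'c': 26}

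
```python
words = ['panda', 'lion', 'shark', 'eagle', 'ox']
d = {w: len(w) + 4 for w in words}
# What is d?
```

{'panda': 9, 'lion': 8, 'shark': 9, 'eagle': 9, 'ox': 6}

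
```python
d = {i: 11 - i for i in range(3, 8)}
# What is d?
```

{3: 8, 4: 7, 5: 6, 6: 5, 7: 4}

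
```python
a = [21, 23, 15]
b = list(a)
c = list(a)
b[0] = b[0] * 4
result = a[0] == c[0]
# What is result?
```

After line 1: a = [21, 23, 15]
After line 2 (b = list(a), copy): a = [21, 23, 15], b = [21, 23, 15]
After line 3 (c = list(a) is a copy, new object): c = [21, 23, 15]
After line 4 (b[0] = 21 * 4 = 84; only b mutates (copy)): a = [21, 23, 15], b = [84, 23, 15], c = [21, 23, 15]
After line 5 (a[0] = 21, c[0] = 21; result = True)

True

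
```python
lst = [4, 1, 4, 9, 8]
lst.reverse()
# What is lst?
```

[8, 9, 4, 1, 4]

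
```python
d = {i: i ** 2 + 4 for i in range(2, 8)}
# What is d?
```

{2: 8, 3: 13, 4: 20, 5: 29, 6: 40, 7: 53}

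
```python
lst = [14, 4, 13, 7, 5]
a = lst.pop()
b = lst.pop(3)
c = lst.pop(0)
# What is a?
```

After line 1: lst = [14, 4, 13, 7, 5]
After line 2 (pop() -> a = 5): lst = [14, 4, 13, 7]
After line 3 (pop(3) -> b = 7): lst = [14, 4, 13]
After line 4 (pop(0) -> c = 14): lst = [4, 13]

5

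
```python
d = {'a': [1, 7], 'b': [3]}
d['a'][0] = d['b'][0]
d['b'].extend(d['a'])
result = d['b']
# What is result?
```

After line 1: d = {'a': [1, 7], 'b': [3]}
After line 2 (a[0] = b[0] = 3): d = {'a': [3, 7], 'b': [3]}
After line 3 (b.extend(a) appends [3, 7]): d = {'a': [3, 7], 'b': [3, 3, 7]}
After line 4: result = d['b'] = [3, 3, 7]

[3, 3, 7]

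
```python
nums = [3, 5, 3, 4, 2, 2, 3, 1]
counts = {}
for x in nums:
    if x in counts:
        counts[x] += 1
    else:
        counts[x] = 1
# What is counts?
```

Initial: counts = {}, nums = [3, 5, 3, 4, 2, 2, 3, 1]
See 3: counts = {3: 1}
See 5: counts = {3: 1, 5: 1}
See 3: counts = {3: 2, 5: 1}
See 4: counts = {3: 2, 5: 1, 4: 1}
See 2: counts = {3: 2, 5: 1, 4: 1, 2: 1}
See 2: counts = {3: 2, 5: 1, 4: 1, 2: 2}
See 3: counts = {3: 3, 5: 1, 4: 1, 2: 2}
See 1: counts = {3: 3, 5: 1, 4: 1, 2: 2, 1: 1}

{3: 3, 5: 1, 4: 1, 2: 2, 1: 1}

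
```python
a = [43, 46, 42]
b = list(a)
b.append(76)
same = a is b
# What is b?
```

After line 1: a = [43, 46, 42]
After line 2 (b = list(a) is a shallow copy, new object): a = [43, 46, 42], b = [43, 46, 42]
After line 3 (append only mutates b): a = [43, 46, 42], b = [43, 46, 42, 76]
After line 4 (same = a is b; different objects -> False): same = False

[43, 46, 42, 76]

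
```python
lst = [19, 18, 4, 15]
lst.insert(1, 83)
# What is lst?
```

[19, 83, 18, 4, 15]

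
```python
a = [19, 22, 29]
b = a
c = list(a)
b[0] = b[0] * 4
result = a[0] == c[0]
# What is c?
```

After line 1: a = [19, 22, 29]
After line 2 (b = a, alias): a = [19, 22, 29], b = [19, 22, 29]
After line 3 (c = list(a) is a copy, new object): c = [19, 22, 29]
After line 4 (b[0] = 19 * 4 = 76; mutates shared a/b): a = b = [76, 22, 29], c = [19, 22, 29]
After line 5 (a[0] = 76, c[0] = 19; result = False)

[19, 22, 29]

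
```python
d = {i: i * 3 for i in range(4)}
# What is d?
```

{0: 0, 1: 3, 2: 6, 3: 9}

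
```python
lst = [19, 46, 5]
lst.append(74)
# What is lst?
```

[19, 46, 5, 74]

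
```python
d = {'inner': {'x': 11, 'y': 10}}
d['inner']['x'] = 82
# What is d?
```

After line 1: d = {'inner': {'x': 11, 'y': 10}}
After line 2 (inner x overwritten): d = {'inner': {'x': 82, 'y': 10}}

{'inner': {'x': 82, 'y': 10}}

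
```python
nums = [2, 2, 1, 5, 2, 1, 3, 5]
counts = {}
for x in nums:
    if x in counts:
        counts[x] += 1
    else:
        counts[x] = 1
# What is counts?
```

Initial: counts = {}, nums = [2, 2, 1, 5, 2, 1, 3, 5]
See 2: counts = {2: 1}
See 2: counts = {2: 2}
See 1: counts = {2: 2, 1: 1}
See 5: counts = {2: 2, 1: 1, 5: 1}
See 2: counts = {2: 3, 1: 1, 5: 1}
See 1: counts = {2: 3, 1: 2, 5: 1}
See 3: counts = {2: 3, 1: 2, 5: 1, 3: 1}
See 5: counts = {2: 3, 1: 2, 5: 2, 3: 1}

{2: 3, 1: 2, 5: 2, 3: 1}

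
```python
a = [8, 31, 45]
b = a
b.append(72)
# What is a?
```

After line 1: a = [8, 31, 45]
After line 2 (b = a is an alias, same object): a = [8, 31, 45], b = [8, 31, 45]
After line 3 (b.append mutates the shared list): a = [8, 31, 45, 72], b = [8, 31, 45, 72]

[8, 31, 45, 72]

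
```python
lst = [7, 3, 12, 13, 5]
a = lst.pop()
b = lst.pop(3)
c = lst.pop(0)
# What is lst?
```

After line 1: lst = [7, 3, 12, 13, 5]
After line 2 (pop() -> a = 5): lst = [7, 3, 12, 13]
After line 3 (pop(3) -> b = 13): lst = [7, 3, 12]
After line 4 (pop(0) -> c = 7): lst = [3, 12]

[3, 12]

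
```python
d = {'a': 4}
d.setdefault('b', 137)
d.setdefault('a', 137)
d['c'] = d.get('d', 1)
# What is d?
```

After line 1: d = {'a': 4}
After line 2 (setdefault adds 'b'=137): d = {'a': 4, 'b': 137}
After line 3 (setdefault 'a' no-op, already exists): d = {'a': 4, 'b': 137}
After line 4 (get('d', 1) returns default since 'd' not in d): d = {'a': 4, 'b': 137, 'c': 1}

{'a': 4, 'b': 137, 'c': 1}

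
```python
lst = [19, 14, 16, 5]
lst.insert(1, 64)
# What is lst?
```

[19, 64, 14, 16, 5]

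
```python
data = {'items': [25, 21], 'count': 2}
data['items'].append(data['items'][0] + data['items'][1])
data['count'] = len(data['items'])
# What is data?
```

After line 1: data = {'items': [25, 21], 'count': 2}
After line 2 (append 25 + 21 = 46): data = {'items': [25, 21, 46], 'count': 2}
After line 3 (count = len(items) = 3): data = {'items': [25, 21, 46], 'count': 3}

{'items': [25, 21, 46], 'count': 3}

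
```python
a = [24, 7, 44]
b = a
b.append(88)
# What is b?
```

After line 1: a = [24, 7, 44]
After line 2 (b = a is an alias, same object): a = [24, 7, 44], b = [24, 7, 44]
After line 3 (b.append mutates the shared list): a = [24, 7, 44, 88], b = [24, 7, 44, 88]

[24, 7, 44, 88]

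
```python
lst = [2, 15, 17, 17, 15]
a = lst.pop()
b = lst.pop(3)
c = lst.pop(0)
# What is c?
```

After line 1: lst = [2, 15, 17, 17, 15]
After line 2 (pop() -> a = 15): lst = [2, 15, 17, 17]
After line 3 (pop(3) -> b = 17): lst = [2, 15, 17]
After line 4 (pop(0) -> c = 2): lst = [15, 17]

2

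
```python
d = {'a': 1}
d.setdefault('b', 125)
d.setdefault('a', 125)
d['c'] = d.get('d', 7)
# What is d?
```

After line 1: d = {'a': 1}
After line 2 (setdefault adds 'b'=125): d = {'a': 1, 'b': 125}
After line 3 (setdefault 'a' no-op, already exists): d = {'a': 1, 'b': 125}
After line 4 (get('d', 7) returns default since 'd' not in d): d = {'a': 1, 'b': 125, 'c': 7}

{'a': 1, 'b': 125, 'c': 7}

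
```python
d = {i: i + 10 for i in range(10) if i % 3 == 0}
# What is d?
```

{0: 10, 3: 13, 6: 16, 9: 19}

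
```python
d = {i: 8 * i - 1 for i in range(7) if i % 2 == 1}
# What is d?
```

{1: 7, 3: 23, 5: 39}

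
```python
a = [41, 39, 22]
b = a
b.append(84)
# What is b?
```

After line 1: a = [41, 39, 22]
After line 2 (b = a is an alias, same object): a = [41, 39, 22], b = [41, 39, 22]
After line 3 (b.append mutates the shared list): a = [41, 39, 22, 84], b = [41, 39, 22, 84]

[41, 39, 22, 84]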